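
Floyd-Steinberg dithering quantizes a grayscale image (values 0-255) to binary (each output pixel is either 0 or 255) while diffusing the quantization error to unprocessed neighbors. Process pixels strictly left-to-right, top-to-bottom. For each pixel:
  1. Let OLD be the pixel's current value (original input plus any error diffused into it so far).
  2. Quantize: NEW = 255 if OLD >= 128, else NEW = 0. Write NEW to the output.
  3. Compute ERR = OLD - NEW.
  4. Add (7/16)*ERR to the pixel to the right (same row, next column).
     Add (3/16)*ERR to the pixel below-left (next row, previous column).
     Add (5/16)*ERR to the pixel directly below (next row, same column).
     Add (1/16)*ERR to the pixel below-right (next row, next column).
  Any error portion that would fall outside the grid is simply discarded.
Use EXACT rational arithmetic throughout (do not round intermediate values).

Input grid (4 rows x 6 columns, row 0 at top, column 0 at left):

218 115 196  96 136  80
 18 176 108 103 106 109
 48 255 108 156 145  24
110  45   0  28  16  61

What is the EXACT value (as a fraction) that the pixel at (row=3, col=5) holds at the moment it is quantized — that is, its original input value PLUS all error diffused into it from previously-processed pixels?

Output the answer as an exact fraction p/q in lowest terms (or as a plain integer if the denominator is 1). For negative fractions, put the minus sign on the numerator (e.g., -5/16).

(0,0): OLD=218 → NEW=255, ERR=-37
(0,1): OLD=1581/16 → NEW=0, ERR=1581/16
(0,2): OLD=61243/256 → NEW=255, ERR=-4037/256
(0,3): OLD=364957/4096 → NEW=0, ERR=364957/4096
(0,4): OLD=11467595/65536 → NEW=255, ERR=-5244085/65536
(0,5): OLD=47177485/1048576 → NEW=0, ERR=47177485/1048576
(1,0): OLD=6391/256 → NEW=0, ERR=6391/256
(1,1): OLD=435265/2048 → NEW=255, ERR=-86975/2048
(1,2): OLD=7036885/65536 → NEW=0, ERR=7036885/65536
(1,3): OLD=42423089/262144 → NEW=255, ERR=-24423631/262144
(1,4): OLD=909957875/16777216 → NEW=0, ERR=909957875/16777216
(1,5): OLD=38060882869/268435456 → NEW=255, ERR=-30390158411/268435456
(2,0): OLD=1567579/32768 → NEW=0, ERR=1567579/32768
(2,1): OLD=298163737/1048576 → NEW=255, ERR=30776857/1048576
(2,2): OLD=2252713355/16777216 → NEW=255, ERR=-2025476725/16777216
(2,3): OLD=12206674163/134217728 → NEW=0, ERR=12206674163/134217728
(2,4): OLD=750280052825/4294967296 → NEW=255, ERR=-344936607655/4294967296
(2,5): OLD=-2963552268801/68719476736 → NEW=0, ERR=-2963552268801/68719476736
(3,0): OLD=2188636971/16777216 → NEW=255, ERR=-2089553109/16777216
(3,1): OLD=-2679478705/134217728 → NEW=0, ERR=-2679478705/134217728
(3,2): OLD=-29607979875/1073741824 → NEW=0, ERR=-29607979875/1073741824
(3,3): OLD=1494857913623/68719476736 → NEW=0, ERR=1494857913623/68719476736
(3,4): OLD=-1089788403785/549755813888 → NEW=0, ERR=-1089788403785/549755813888
(3,5): OLD=366239178996313/8796093022208 → NEW=0, ERR=366239178996313/8796093022208
Target (3,5): original=61, with diffused error = 366239178996313/8796093022208

Answer: 366239178996313/8796093022208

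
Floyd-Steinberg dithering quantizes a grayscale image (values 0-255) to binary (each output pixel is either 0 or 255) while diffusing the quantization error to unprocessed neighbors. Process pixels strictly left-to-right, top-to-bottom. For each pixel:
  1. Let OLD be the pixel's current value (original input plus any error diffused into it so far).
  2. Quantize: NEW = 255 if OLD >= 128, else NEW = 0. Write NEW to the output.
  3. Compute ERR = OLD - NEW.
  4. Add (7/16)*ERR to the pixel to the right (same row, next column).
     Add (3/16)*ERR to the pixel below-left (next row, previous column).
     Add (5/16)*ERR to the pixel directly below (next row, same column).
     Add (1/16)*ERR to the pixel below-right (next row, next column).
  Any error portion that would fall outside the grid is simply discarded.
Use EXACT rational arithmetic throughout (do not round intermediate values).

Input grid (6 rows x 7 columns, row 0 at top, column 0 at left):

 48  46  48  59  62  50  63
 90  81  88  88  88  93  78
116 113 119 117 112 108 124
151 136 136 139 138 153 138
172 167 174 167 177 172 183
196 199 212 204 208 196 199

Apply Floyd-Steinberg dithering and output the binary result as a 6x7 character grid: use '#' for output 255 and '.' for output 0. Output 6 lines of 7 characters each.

(0,0): OLD=48 → NEW=0, ERR=48
(0,1): OLD=67 → NEW=0, ERR=67
(0,2): OLD=1237/16 → NEW=0, ERR=1237/16
(0,3): OLD=23763/256 → NEW=0, ERR=23763/256
(0,4): OLD=420293/4096 → NEW=0, ERR=420293/4096
(0,5): OLD=6218851/65536 → NEW=0, ERR=6218851/65536
(0,6): OLD=109592245/1048576 → NEW=0, ERR=109592245/1048576
(1,0): OLD=1881/16 → NEW=0, ERR=1881/16
(1,1): OLD=21871/128 → NEW=255, ERR=-10769/128
(1,2): OLD=397083/4096 → NEW=0, ERR=397083/4096
(1,3): OLD=3006335/16384 → NEW=255, ERR=-1171585/16384
(1,4): OLD=117833629/1048576 → NEW=0, ERR=117833629/1048576
(1,5): OLD=1659498157/8388608 → NEW=255, ERR=-479596883/8388608
(1,6): OLD=12291507331/134217728 → NEW=0, ERR=12291507331/134217728
(2,0): OLD=280501/2048 → NEW=255, ERR=-241739/2048
(2,1): OLD=3970967/65536 → NEW=0, ERR=3970967/65536
(2,2): OLD=164771205/1048576 → NEW=255, ERR=-102615675/1048576
(2,3): OLD=662435741/8388608 → NEW=0, ERR=662435741/8388608
(2,4): OLD=11172069357/67108864 → NEW=255, ERR=-5940690963/67108864
(2,5): OLD=162348036367/2147483648 → NEW=0, ERR=162348036367/2147483648
(2,6): OLD=6257587596633/34359738368 → NEW=255, ERR=-2504145687207/34359738368
(3,0): OLD=131569637/1048576 → NEW=0, ERR=131569637/1048576
(3,1): OLD=1544374401/8388608 → NEW=255, ERR=-594720639/8388608
(3,2): OLD=6240765267/67108864 → NEW=0, ERR=6240765267/67108864
(3,3): OLD=48760855989/268435456 → NEW=255, ERR=-19690185291/268435456
(3,4): OLD=3345110623205/34359738368 → NEW=0, ERR=3345110623205/34359738368
(3,5): OLD=54981092980991/274877906944 → NEW=255, ERR=-15112773289729/274877906944
(3,6): OLD=421755726670945/4398046511104 → NEW=0, ERR=421755726670945/4398046511104
(4,0): OLD=26564072779/134217728 → NEW=255, ERR=-7661447861/134217728
(4,1): OLD=311707488207/2147483648 → NEW=255, ERR=-235900842033/2147483648
(4,2): OLD=4700998093953/34359738368 → NEW=255, ERR=-4060735189887/34359738368
(4,3): OLD=32006479845083/274877906944 → NEW=0, ERR=32006479845083/274877906944
(4,4): OLD=535401473351009/2199023255552 → NEW=255, ERR=-25349456814751/2199023255552
(4,5): OLD=12232951079756449/70368744177664 → NEW=255, ERR=-5711078685547871/70368744177664
(4,6): OLD=195933720324870071/1125899906842624 → NEW=255, ERR=-91170755919999049/1125899906842624
(5,0): OLD=5413890365149/34359738368 → NEW=255, ERR=-3347842918691/34359738368
(5,1): OLD=26475451474079/274877906944 → NEW=0, ERR=26475451474079/274877906944
(5,2): OLD=510554372416073/2199023255552 → NEW=255, ERR=-50196557749687/2199023255552
(5,3): OLD=3885279886540109/17592186044416 → NEW=255, ERR=-600727554785971/17592186044416
(5,4): OLD=204371318782596079/1125899906842624 → NEW=255, ERR=-82733157462273041/1125899906842624
(5,5): OLD=1104156260564789119/9007199254740992 → NEW=0, ERR=1104156260564789119/9007199254740992
(5,6): OLD=32030167942498752913/144115188075855872 → NEW=255, ERR=-4719205016844494447/144115188075855872
Row 0: .......
Row 1: .#.#.#.
Row 2: #.#.#.#
Row 3: .#.#.#.
Row 4: ###.###
Row 5: #.###.#

Answer: .......
.#.#.#.
#.#.#.#
.#.#.#.
###.###
#.###.#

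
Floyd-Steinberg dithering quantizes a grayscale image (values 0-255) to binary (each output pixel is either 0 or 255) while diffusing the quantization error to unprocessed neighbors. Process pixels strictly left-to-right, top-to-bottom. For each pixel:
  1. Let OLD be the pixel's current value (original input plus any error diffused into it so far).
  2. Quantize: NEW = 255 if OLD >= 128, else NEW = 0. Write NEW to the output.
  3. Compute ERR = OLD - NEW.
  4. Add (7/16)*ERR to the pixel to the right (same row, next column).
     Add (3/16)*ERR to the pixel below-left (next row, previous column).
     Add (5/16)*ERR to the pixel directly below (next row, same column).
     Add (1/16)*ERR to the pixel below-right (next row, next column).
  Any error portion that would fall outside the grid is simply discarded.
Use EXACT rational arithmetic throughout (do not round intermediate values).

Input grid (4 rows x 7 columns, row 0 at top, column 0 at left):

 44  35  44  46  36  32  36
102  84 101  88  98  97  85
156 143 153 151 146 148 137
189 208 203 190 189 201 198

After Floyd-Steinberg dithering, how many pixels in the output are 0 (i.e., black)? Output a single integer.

(0,0): OLD=44 → NEW=0, ERR=44
(0,1): OLD=217/4 → NEW=0, ERR=217/4
(0,2): OLD=4335/64 → NEW=0, ERR=4335/64
(0,3): OLD=77449/1024 → NEW=0, ERR=77449/1024
(0,4): OLD=1131967/16384 → NEW=0, ERR=1131967/16384
(0,5): OLD=16312377/262144 → NEW=0, ERR=16312377/262144
(0,6): OLD=265181583/4194304 → NEW=0, ERR=265181583/4194304
(1,0): OLD=8059/64 → NEW=0, ERR=8059/64
(1,1): OLD=87805/512 → NEW=255, ERR=-42755/512
(1,2): OLD=1690913/16384 → NEW=0, ERR=1690913/16384
(1,3): OLD=11401661/65536 → NEW=255, ERR=-5310019/65536
(1,4): OLD=421682695/4194304 → NEW=0, ERR=421682695/4194304
(1,5): OLD=5925828567/33554432 → NEW=255, ERR=-2630551593/33554432
(1,6): OLD=39915413945/536870912 → NEW=0, ERR=39915413945/536870912
(2,0): OLD=1472047/8192 → NEW=255, ERR=-616913/8192
(2,1): OLD=29144853/262144 → NEW=0, ERR=29144853/262144
(2,2): OLD=895404735/4194304 → NEW=255, ERR=-174142785/4194304
(2,3): OLD=4456577351/33554432 → NEW=255, ERR=-4099802809/33554432
(2,4): OLD=27970728391/268435456 → NEW=0, ERR=27970728391/268435456
(2,5): OLD=1626178016445/8589934592 → NEW=255, ERR=-564255304515/8589934592
(2,6): OLD=17399161401851/137438953472 → NEW=0, ERR=17399161401851/137438953472
(3,0): OLD=781451935/4194304 → NEW=255, ERR=-288095585/4194304
(3,1): OLD=6717637523/33554432 → NEW=255, ERR=-1838742637/33554432
(3,2): OLD=40289509017/268435456 → NEW=255, ERR=-28161532263/268435456
(3,3): OLD=131921998743/1073741824 → NEW=0, ERR=131921998743/1073741824
(3,4): OLD=35096595245727/137438953472 → NEW=255, ERR=49662110367/137438953472
(3,5): OLD=231864690959533/1099511627776 → NEW=255, ERR=-48510774123347/1099511627776
(3,6): OLD=3767419195027059/17592186044416 → NEW=255, ERR=-718588246299021/17592186044416
Output grid:
  Row 0: .......  (7 black, running=7)
  Row 1: .#.#.#.  (4 black, running=11)
  Row 2: #.##.#.  (3 black, running=14)
  Row 3: ###.###  (1 black, running=15)

Answer: 15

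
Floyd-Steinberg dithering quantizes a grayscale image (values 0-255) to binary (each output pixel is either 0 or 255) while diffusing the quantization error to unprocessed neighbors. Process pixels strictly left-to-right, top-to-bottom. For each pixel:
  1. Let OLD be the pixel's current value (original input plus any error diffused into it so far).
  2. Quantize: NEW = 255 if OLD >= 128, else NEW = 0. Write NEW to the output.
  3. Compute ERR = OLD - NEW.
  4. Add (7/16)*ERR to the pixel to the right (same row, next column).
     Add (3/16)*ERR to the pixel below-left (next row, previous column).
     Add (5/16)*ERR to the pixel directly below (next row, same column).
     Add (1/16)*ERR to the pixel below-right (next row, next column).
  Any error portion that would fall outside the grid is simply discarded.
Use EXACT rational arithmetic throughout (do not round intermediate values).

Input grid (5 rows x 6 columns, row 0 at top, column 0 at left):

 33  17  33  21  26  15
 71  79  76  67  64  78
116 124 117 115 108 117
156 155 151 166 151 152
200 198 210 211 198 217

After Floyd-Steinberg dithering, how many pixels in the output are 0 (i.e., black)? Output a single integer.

Answer: 15

Derivation:
(0,0): OLD=33 → NEW=0, ERR=33
(0,1): OLD=503/16 → NEW=0, ERR=503/16
(0,2): OLD=11969/256 → NEW=0, ERR=11969/256
(0,3): OLD=169799/4096 → NEW=0, ERR=169799/4096
(0,4): OLD=2892529/65536 → NEW=0, ERR=2892529/65536
(0,5): OLD=35976343/1048576 → NEW=0, ERR=35976343/1048576
(1,0): OLD=22325/256 → NEW=0, ERR=22325/256
(1,1): OLD=282227/2048 → NEW=255, ERR=-240013/2048
(1,2): OLD=3216239/65536 → NEW=0, ERR=3216239/65536
(1,3): OLD=29523459/262144 → NEW=0, ERR=29523459/262144
(1,4): OLD=2283198569/16777216 → NEW=255, ERR=-1994991511/16777216
(1,5): OLD=10591619855/268435456 → NEW=0, ERR=10591619855/268435456
(2,0): OLD=3974049/32768 → NEW=0, ERR=3974049/32768
(2,1): OLD=162621947/1048576 → NEW=255, ERR=-104764933/1048576
(2,2): OLD=1718273713/16777216 → NEW=0, ERR=1718273713/16777216
(2,3): OLD=23591941481/134217728 → NEW=255, ERR=-10633579159/134217728
(2,4): OLD=217393920443/4294967296 → NEW=0, ERR=217393920443/4294967296
(2,5): OLD=9898547982797/68719476736 → NEW=255, ERR=-7624918584883/68719476736
(3,0): OLD=2938798737/16777216 → NEW=255, ERR=-1339391343/16777216
(3,1): OLD=15520047933/134217728 → NEW=0, ERR=15520047933/134217728
(3,2): OLD=228165332999/1073741824 → NEW=255, ERR=-45638832121/1073741824
(3,3): OLD=9520233005205/68719476736 → NEW=255, ERR=-8003233562475/68719476736
(3,4): OLD=49537993104117/549755813888 → NEW=0, ERR=49537993104117/549755813888
(3,5): OLD=1406601769525819/8796093022208 → NEW=255, ERR=-836401951137221/8796093022208
(4,0): OLD=422481219679/2147483648 → NEW=255, ERR=-125127110561/2147483648
(4,1): OLD=6723667172947/34359738368 → NEW=255, ERR=-2038066110893/34359738368
(4,2): OLD=171696653856009/1099511627776 → NEW=255, ERR=-108678811226871/1099511627776
(4,3): OLD=2561434686318477/17592186044416 → NEW=255, ERR=-1924572755007603/17592186044416
(4,4): OLD=43118875501498461/281474976710656 → NEW=255, ERR=-28657243559718819/281474976710656
(4,5): OLD=668219554508718443/4503599627370496 → NEW=255, ERR=-480198350470758037/4503599627370496
Output grid:
  Row 0: ......  (6 black, running=6)
  Row 1: .#..#.  (4 black, running=10)
  Row 2: .#.#.#  (3 black, running=13)
  Row 3: #.##.#  (2 black, running=15)
  Row 4: ######  (0 black, running=15)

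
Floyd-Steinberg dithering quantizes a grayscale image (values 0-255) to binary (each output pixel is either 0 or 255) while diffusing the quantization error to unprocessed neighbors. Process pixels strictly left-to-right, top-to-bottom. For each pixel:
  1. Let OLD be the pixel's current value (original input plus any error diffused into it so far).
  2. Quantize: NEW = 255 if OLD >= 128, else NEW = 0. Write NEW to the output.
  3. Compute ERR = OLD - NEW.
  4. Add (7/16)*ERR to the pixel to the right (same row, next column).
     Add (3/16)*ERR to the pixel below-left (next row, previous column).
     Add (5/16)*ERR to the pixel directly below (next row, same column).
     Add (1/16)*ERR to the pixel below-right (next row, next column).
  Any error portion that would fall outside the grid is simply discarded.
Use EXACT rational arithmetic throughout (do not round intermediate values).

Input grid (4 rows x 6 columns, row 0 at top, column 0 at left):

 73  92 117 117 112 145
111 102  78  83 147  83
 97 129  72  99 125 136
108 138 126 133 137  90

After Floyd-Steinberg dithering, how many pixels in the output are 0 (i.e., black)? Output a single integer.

(0,0): OLD=73 → NEW=0, ERR=73
(0,1): OLD=1983/16 → NEW=0, ERR=1983/16
(0,2): OLD=43833/256 → NEW=255, ERR=-21447/256
(0,3): OLD=329103/4096 → NEW=0, ERR=329103/4096
(0,4): OLD=9643753/65536 → NEW=255, ERR=-7067927/65536
(0,5): OLD=102568031/1048576 → NEW=0, ERR=102568031/1048576
(1,0): OLD=40205/256 → NEW=255, ERR=-25075/256
(1,1): OLD=177627/2048 → NEW=0, ERR=177627/2048
(1,2): OLD=7377783/65536 → NEW=0, ERR=7377783/65536
(1,3): OLD=34577579/262144 → NEW=255, ERR=-32269141/262144
(1,4): OLD=1389235105/16777216 → NEW=0, ERR=1389235105/16777216
(1,5): OLD=38400841751/268435456 → NEW=255, ERR=-30050199529/268435456
(2,0): OLD=2708377/32768 → NEW=0, ERR=2708377/32768
(2,1): OLD=217318051/1048576 → NEW=255, ERR=-50068829/1048576
(2,2): OLD=1151415721/16777216 → NEW=0, ERR=1151415721/16777216
(2,3): OLD=15182656417/134217728 → NEW=0, ERR=15182656417/134217728
(2,4): OLD=737372711267/4294967296 → NEW=255, ERR=-357843949213/4294967296
(2,5): OLD=4792569416165/68719476736 → NEW=0, ERR=4792569416165/68719476736
(3,0): OLD=2095073161/16777216 → NEW=0, ERR=2095073161/16777216
(3,1): OLD=26272517461/134217728 → NEW=255, ERR=-7953003179/134217728
(3,2): OLD=150053852687/1073741824 → NEW=255, ERR=-123750312433/1073741824
(3,3): OLD=7325137261421/68719476736 → NEW=0, ERR=7325137261421/68719476736
(3,4): OLD=97716383116109/549755813888 → NEW=255, ERR=-42471349425331/549755813888
(3,5): OLD=640247677168739/8796093022208 → NEW=0, ERR=640247677168739/8796093022208
Output grid:
  Row 0: ..#.#.  (4 black, running=4)
  Row 1: #..#.#  (3 black, running=7)
  Row 2: .#..#.  (4 black, running=11)
  Row 3: .##.#.  (3 black, running=14)

Answer: 14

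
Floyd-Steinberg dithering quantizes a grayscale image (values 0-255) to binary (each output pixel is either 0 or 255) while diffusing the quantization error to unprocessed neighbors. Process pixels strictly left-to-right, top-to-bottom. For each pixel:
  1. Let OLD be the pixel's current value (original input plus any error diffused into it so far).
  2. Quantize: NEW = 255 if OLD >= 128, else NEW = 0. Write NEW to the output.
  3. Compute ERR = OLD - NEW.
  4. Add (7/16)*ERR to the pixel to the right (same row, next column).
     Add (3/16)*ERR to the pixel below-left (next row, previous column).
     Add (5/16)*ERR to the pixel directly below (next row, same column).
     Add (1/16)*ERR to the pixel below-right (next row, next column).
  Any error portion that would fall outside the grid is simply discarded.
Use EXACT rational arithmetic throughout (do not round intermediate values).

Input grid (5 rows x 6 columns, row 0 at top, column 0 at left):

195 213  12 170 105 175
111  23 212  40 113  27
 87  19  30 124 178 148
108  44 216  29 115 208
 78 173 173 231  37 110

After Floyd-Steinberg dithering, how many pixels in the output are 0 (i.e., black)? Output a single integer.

(0,0): OLD=195 → NEW=255, ERR=-60
(0,1): OLD=747/4 → NEW=255, ERR=-273/4
(0,2): OLD=-1143/64 → NEW=0, ERR=-1143/64
(0,3): OLD=166079/1024 → NEW=255, ERR=-95041/1024
(0,4): OLD=1055033/16384 → NEW=0, ERR=1055033/16384
(0,5): OLD=53260431/262144 → NEW=255, ERR=-13586289/262144
(1,0): OLD=5085/64 → NEW=0, ERR=5085/64
(1,1): OLD=15019/512 → NEW=0, ERR=15019/512
(1,2): OLD=3237223/16384 → NEW=255, ERR=-940697/16384
(1,3): OLD=-207477/65536 → NEW=0, ERR=-207477/65536
(1,4): OLD=487460273/4194304 → NEW=0, ERR=487460273/4194304
(1,5): OLD=4407346567/67108864 → NEW=0, ERR=4407346567/67108864
(2,0): OLD=961161/8192 → NEW=0, ERR=961161/8192
(2,1): OLD=19319699/262144 → NEW=0, ERR=19319699/262144
(2,2): OLD=191011257/4194304 → NEW=0, ERR=191011257/4194304
(2,3): OLD=5406873841/33554432 → NEW=255, ERR=-3149506319/33554432
(2,4): OLD=199039361299/1073741824 → NEW=255, ERR=-74764803821/1073741824
(2,5): OLD=2496644567733/17179869184 → NEW=255, ERR=-1884222074187/17179869184
(3,0): OLD=664729689/4194304 → NEW=255, ERR=-404817831/4194304
(3,1): OLD=1364894661/33554432 → NEW=0, ERR=1364894661/33554432
(3,2): OLD=63091616207/268435456 → NEW=255, ERR=-5359425073/268435456
(3,3): OLD=-331164236419/17179869184 → NEW=0, ERR=-331164236419/17179869184
(3,4): OLD=8023205940029/137438953472 → NEW=0, ERR=8023205940029/137438953472
(3,5): OLD=428620500878451/2199023255552 → NEW=255, ERR=-132130429287309/2199023255552
(4,0): OLD=29777901879/536870912 → NEW=0, ERR=29777901879/536870912
(4,1): OLD=1719722337643/8589934592 → NEW=255, ERR=-470710983317/8589934592
(4,2): OLD=38954241468689/274877906944 → NEW=255, ERR=-31139624802031/274877906944
(4,3): OLD=814129415902709/4398046511104 → NEW=255, ERR=-307372444428811/4398046511104
(4,4): OLD=858188753729413/70368744177664 → NEW=0, ERR=858188753729413/70368744177664
(4,5): OLD=112823323784119939/1125899906842624 → NEW=0, ERR=112823323784119939/1125899906842624
Output grid:
  Row 0: ##.#.#  (2 black, running=2)
  Row 1: ..#...  (5 black, running=7)
  Row 2: ...###  (3 black, running=10)
  Row 3: #.#..#  (3 black, running=13)
  Row 4: .###..  (3 black, running=16)

Answer: 16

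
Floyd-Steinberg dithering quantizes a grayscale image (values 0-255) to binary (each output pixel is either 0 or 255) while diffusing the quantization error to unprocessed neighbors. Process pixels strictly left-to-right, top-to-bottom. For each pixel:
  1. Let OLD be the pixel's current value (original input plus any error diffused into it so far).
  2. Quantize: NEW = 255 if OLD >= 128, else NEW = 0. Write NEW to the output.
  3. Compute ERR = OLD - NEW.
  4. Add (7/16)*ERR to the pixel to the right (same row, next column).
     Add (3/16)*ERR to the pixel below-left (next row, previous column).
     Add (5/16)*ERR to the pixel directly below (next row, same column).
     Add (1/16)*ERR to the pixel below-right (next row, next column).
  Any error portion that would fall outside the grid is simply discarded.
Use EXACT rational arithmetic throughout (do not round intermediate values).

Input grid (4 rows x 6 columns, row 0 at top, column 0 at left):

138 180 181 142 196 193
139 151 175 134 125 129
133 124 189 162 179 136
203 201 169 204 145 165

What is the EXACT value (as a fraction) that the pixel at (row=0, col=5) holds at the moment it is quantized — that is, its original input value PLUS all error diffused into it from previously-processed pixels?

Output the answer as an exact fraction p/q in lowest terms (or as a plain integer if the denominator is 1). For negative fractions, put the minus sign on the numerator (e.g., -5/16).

Answer: 163674877/1048576

Derivation:
(0,0): OLD=138 → NEW=255, ERR=-117
(0,1): OLD=2061/16 → NEW=255, ERR=-2019/16
(0,2): OLD=32203/256 → NEW=0, ERR=32203/256
(0,3): OLD=807053/4096 → NEW=255, ERR=-237427/4096
(0,4): OLD=11183067/65536 → NEW=255, ERR=-5528613/65536
(0,5): OLD=163674877/1048576 → NEW=255, ERR=-103712003/1048576
Target (0,5): original=193, with diffused error = 163674877/1048576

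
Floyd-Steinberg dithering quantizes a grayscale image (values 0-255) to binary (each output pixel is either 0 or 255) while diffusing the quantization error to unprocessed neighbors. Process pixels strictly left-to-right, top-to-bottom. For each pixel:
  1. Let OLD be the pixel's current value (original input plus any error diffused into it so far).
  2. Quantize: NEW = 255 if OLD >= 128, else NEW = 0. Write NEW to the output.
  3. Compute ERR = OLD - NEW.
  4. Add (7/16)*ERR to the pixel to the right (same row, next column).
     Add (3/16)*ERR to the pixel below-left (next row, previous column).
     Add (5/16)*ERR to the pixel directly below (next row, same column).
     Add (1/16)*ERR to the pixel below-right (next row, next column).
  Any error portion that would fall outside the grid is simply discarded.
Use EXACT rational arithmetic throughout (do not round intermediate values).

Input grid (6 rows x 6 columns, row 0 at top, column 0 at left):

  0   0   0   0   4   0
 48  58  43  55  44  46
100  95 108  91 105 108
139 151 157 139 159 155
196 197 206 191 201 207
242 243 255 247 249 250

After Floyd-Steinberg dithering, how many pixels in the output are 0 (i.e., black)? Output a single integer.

Answer: 17

Derivation:
(0,0): OLD=0 → NEW=0, ERR=0
(0,1): OLD=0 → NEW=0, ERR=0
(0,2): OLD=0 → NEW=0, ERR=0
(0,3): OLD=0 → NEW=0, ERR=0
(0,4): OLD=4 → NEW=0, ERR=4
(0,5): OLD=7/4 → NEW=0, ERR=7/4
(1,0): OLD=48 → NEW=0, ERR=48
(1,1): OLD=79 → NEW=0, ERR=79
(1,2): OLD=1241/16 → NEW=0, ERR=1241/16
(1,3): OLD=22959/256 → NEW=0, ERR=22959/256
(1,4): OLD=347401/4096 → NEW=0, ERR=347401/4096
(1,5): OLD=5498687/65536 → NEW=0, ERR=5498687/65536
(2,0): OLD=2077/16 → NEW=255, ERR=-2003/16
(2,1): OLD=10555/128 → NEW=0, ERR=10555/128
(2,2): OLD=778519/4096 → NEW=255, ERR=-265961/4096
(2,3): OLD=1824667/16384 → NEW=0, ERR=1824667/16384
(2,4): OLD=211356801/1048576 → NEW=255, ERR=-56030079/1048576
(2,5): OLD=1948558391/16777216 → NEW=0, ERR=1948558391/16777216
(3,0): OLD=236217/2048 → NEW=0, ERR=236217/2048
(3,1): OLD=13581123/65536 → NEW=255, ERR=-3130557/65536
(3,2): OLD=148735817/1048576 → NEW=255, ERR=-118651063/1048576
(3,3): OLD=924596385/8388608 → NEW=0, ERR=924596385/8388608
(3,4): OLD=58857314755/268435456 → NEW=255, ERR=-9593726525/268435456
(3,5): OLD=740104816261/4294967296 → NEW=255, ERR=-355111844219/4294967296
(4,0): OLD=233923945/1048576 → NEW=255, ERR=-33462935/1048576
(4,1): OLD=1292708181/8388608 → NEW=255, ERR=-846386859/8388608
(4,2): OLD=9675589647/67108864 → NEW=255, ERR=-7437170673/67108864
(4,3): OLD=700877544589/4294967296 → NEW=255, ERR=-394339115891/4294967296
(4,4): OLD=4846400353581/34359738368 → NEW=255, ERR=-3915332930259/34359738368
(4,5): OLD=70959652199043/549755813888 → NEW=255, ERR=-69228080342397/549755813888
(5,0): OLD=28603012199/134217728 → NEW=255, ERR=-5622508441/134217728
(5,1): OLD=365863738939/2147483648 → NEW=255, ERR=-181744591301/2147483648
(5,2): OLD=10982780254625/68719476736 → NEW=255, ERR=-6540686313055/68719476736
(5,3): OLD=163139778247301/1099511627776 → NEW=255, ERR=-117235686835579/1099511627776
(5,4): OLD=2417031952646613/17592186044416 → NEW=255, ERR=-2068975488679467/17592186044416
(5,5): OLD=42804772441831603/281474976710656 → NEW=255, ERR=-28971346619385677/281474976710656
Output grid:
  Row 0: ......  (6 black, running=6)
  Row 1: ......  (6 black, running=12)
  Row 2: #.#.#.  (3 black, running=15)
  Row 3: .##.##  (2 black, running=17)
  Row 4: ######  (0 black, running=17)
  Row 5: ######  (0 black, running=17)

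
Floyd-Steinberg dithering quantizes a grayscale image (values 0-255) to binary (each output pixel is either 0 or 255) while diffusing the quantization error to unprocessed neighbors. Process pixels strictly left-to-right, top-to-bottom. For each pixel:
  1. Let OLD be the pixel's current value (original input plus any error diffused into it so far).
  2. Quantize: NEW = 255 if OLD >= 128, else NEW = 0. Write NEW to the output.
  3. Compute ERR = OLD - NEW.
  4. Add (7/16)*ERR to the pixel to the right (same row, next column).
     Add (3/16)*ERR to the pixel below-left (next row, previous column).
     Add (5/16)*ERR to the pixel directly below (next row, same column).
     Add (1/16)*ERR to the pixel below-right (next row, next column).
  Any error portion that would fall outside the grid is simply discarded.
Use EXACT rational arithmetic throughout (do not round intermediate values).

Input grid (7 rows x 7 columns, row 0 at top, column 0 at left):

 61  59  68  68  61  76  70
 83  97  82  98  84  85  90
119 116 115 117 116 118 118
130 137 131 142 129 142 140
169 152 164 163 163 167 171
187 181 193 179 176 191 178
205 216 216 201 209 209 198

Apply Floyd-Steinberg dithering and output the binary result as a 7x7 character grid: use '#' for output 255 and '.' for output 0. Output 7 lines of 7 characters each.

Answer: .......
.#.##.#
#.#..#.
.#.##.#
#.#.##.
####.##
##.####

Derivation:
(0,0): OLD=61 → NEW=0, ERR=61
(0,1): OLD=1371/16 → NEW=0, ERR=1371/16
(0,2): OLD=27005/256 → NEW=0, ERR=27005/256
(0,3): OLD=467563/4096 → NEW=0, ERR=467563/4096
(0,4): OLD=7270637/65536 → NEW=0, ERR=7270637/65536
(0,5): OLD=130586235/1048576 → NEW=0, ERR=130586235/1048576
(0,6): OLD=2088508765/16777216 → NEW=0, ERR=2088508765/16777216
(1,0): OLD=30241/256 → NEW=0, ERR=30241/256
(1,1): OLD=407655/2048 → NEW=255, ERR=-114585/2048
(1,2): OLD=7683827/65536 → NEW=0, ERR=7683827/65536
(1,3): OLD=55669367/262144 → NEW=255, ERR=-11177353/262144
(1,4): OLD=2189426053/16777216 → NEW=255, ERR=-2088764027/16777216
(1,5): OLD=13384686869/134217728 → NEW=0, ERR=13384686869/134217728
(1,6): OLD=387221725083/2147483648 → NEW=255, ERR=-160386605157/2147483648
(2,0): OLD=4765277/32768 → NEW=255, ERR=-3590563/32768
(2,1): OLD=83826511/1048576 → NEW=0, ERR=83826511/1048576
(2,2): OLD=2938075821/16777216 → NEW=255, ERR=-1340114259/16777216
(2,3): OLD=7075081605/134217728 → NEW=0, ERR=7075081605/134217728
(2,4): OLD=124757184597/1073741824 → NEW=0, ERR=124757184597/1073741824
(2,5): OLD=6123303050375/34359738368 → NEW=255, ERR=-2638430233465/34359738368
(2,6): OLD=36997725830433/549755813888 → NEW=0, ERR=36997725830433/549755813888
(3,0): OLD=1858027533/16777216 → NEW=0, ERR=1858027533/16777216
(3,1): OLD=25314630025/134217728 → NEW=255, ERR=-8910890615/134217728
(3,2): OLD=98647295723/1073741824 → NEW=0, ERR=98647295723/1073741824
(3,3): OLD=925394999901/4294967296 → NEW=255, ERR=-169821660579/4294967296
(3,4): OLD=75265566725133/549755813888 → NEW=255, ERR=-64922165816307/549755813888
(3,5): OLD=379192242883575/4398046511104 → NEW=0, ERR=379192242883575/4398046511104
(3,6): OLD=13648159848391785/70368744177664 → NEW=255, ERR=-4295869916912535/70368744177664
(4,0): OLD=410513165987/2147483648 → NEW=255, ERR=-137095164253/2147483648
(4,1): OLD=4379854131527/34359738368 → NEW=0, ERR=4379854131527/34359738368
(4,2): OLD=130245591862665/549755813888 → NEW=255, ERR=-9942140678775/549755813888
(4,3): OLD=555611616529587/4398046511104 → NEW=0, ERR=555611616529587/4398046511104
(4,4): OLD=6863089666115945/35184372088832 → NEW=255, ERR=-2108925216536215/35184372088832
(4,5): OLD=167638063866672297/1125899906842624 → NEW=255, ERR=-119466412378196823/1125899906842624
(4,6): OLD=1997600879299233903/18014398509481984 → NEW=0, ERR=1997600879299233903/18014398509481984
(5,0): OLD=104976286451397/549755813888 → NEW=255, ERR=-35211446090043/549755813888
(5,1): OLD=815539130413207/4398046511104 → NEW=255, ERR=-305962729918313/4398046511104
(5,2): OLD=6634599534067089/35184372088832 → NEW=255, ERR=-2337415348585071/35184372088832
(5,3): OLD=49833763115226293/281474976710656 → NEW=255, ERR=-21942355945990987/281474976710656
(5,4): OLD=2002557473232270951/18014398509481984 → NEW=0, ERR=2002557473232270951/18014398509481984
(5,5): OLD=32212812047189126775/144115188075855872 → NEW=255, ERR=-4536560912154120585/144115188075855872
(5,6): OLD=443296463642518842137/2305843009213693952 → NEW=255, ERR=-144693503706973115623/2305843009213693952
(6,0): OLD=12099246523064461/70368744177664 → NEW=255, ERR=-5844783242239859/70368744177664
(6,1): OLD=159272321597826801/1125899906842624 → NEW=255, ERR=-127832154647042319/1125899906842624
(6,2): OLD=2280663809534220979/18014398509481984 → NEW=0, ERR=2280663809534220979/18014398509481984
(6,3): OLD=35844157065868874029/144115188075855872 → NEW=255, ERR=-905215893474373331/144115188075855872
(6,4): OLD=66355350952477814199/288230376151711744 → NEW=255, ERR=-7143394966208680521/288230376151711744
(6,5): OLD=6770030877183388154371/36893488147419103232 → NEW=255, ERR=-2637808600408483169789/36893488147419103232
(6,6): OLD=85677070358095032730853/590295810358705651712 → NEW=255, ERR=-64848361283374908455707/590295810358705651712
Row 0: .......
Row 1: .#.##.#
Row 2: #.#..#.
Row 3: .#.##.#
Row 4: #.#.##.
Row 5: ####.##
Row 6: ##.####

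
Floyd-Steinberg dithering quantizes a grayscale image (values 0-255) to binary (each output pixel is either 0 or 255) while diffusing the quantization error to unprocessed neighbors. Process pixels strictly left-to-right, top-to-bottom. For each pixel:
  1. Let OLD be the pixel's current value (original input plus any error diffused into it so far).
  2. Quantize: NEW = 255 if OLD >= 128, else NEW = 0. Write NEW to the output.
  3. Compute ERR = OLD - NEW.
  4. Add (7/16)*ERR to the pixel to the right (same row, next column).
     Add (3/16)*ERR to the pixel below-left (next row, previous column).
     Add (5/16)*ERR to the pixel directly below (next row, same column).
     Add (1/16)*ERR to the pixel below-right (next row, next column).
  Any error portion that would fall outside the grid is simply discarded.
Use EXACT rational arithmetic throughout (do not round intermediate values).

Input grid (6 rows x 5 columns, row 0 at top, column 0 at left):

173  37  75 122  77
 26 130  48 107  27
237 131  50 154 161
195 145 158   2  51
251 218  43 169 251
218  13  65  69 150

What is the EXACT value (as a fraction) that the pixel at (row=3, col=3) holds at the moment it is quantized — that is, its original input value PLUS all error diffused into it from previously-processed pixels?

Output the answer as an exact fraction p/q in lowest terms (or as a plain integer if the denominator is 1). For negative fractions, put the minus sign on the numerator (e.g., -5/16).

Answer: -255443699895/4294967296

Derivation:
(0,0): OLD=173 → NEW=255, ERR=-82
(0,1): OLD=9/8 → NEW=0, ERR=9/8
(0,2): OLD=9663/128 → NEW=0, ERR=9663/128
(0,3): OLD=317497/2048 → NEW=255, ERR=-204743/2048
(0,4): OLD=1089935/32768 → NEW=0, ERR=1089935/32768
(1,0): OLD=75/128 → NEW=0, ERR=75/128
(1,1): OLD=142989/1024 → NEW=255, ERR=-118131/1024
(1,2): OLD=80145/32768 → NEW=0, ERR=80145/32768
(1,3): OLD=11505981/131072 → NEW=0, ERR=11505981/131072
(1,4): OLD=145860119/2097152 → NEW=0, ERR=145860119/2097152
(2,0): OLD=3531615/16384 → NEW=255, ERR=-646305/16384
(2,1): OLD=40992133/524288 → NEW=0, ERR=40992133/524288
(2,2): OLD=790375631/8388608 → NEW=0, ERR=790375631/8388608
(2,3): OLD=31654911997/134217728 → NEW=255, ERR=-2570608643/134217728
(2,4): OLD=386207969451/2147483648 → NEW=255, ERR=-161400360789/2147483648
(3,0): OLD=1655346159/8388608 → NEW=255, ERR=-483748881/8388608
(3,1): OLD=10697458883/67108864 → NEW=255, ERR=-6415301437/67108864
(3,2): OLD=315500406865/2147483648 → NEW=255, ERR=-232107923375/2147483648
(3,3): OLD=-255443699895/4294967296 → NEW=0, ERR=-255443699895/4294967296
Target (3,3): original=2, with diffused error = -255443699895/4294967296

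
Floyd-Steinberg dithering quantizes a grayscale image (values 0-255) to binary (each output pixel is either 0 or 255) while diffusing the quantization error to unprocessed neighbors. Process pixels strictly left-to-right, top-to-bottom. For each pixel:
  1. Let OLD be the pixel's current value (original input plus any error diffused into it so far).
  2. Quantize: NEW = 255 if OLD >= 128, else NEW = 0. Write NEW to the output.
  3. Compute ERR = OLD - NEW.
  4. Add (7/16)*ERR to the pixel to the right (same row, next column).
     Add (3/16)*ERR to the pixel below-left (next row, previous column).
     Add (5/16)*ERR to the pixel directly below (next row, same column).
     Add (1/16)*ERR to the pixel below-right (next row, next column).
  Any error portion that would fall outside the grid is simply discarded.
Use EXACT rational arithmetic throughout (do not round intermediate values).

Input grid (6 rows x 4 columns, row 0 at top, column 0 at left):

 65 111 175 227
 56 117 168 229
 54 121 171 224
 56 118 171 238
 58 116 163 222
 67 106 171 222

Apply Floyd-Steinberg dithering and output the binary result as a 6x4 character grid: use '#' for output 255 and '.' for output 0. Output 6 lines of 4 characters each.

Answer: .#.#
.###
..##
.#.#
.###
..##

Derivation:
(0,0): OLD=65 → NEW=0, ERR=65
(0,1): OLD=2231/16 → NEW=255, ERR=-1849/16
(0,2): OLD=31857/256 → NEW=0, ERR=31857/256
(0,3): OLD=1152791/4096 → NEW=255, ERR=108311/4096
(1,0): OLD=13989/256 → NEW=0, ERR=13989/256
(1,1): OLD=270723/2048 → NEW=255, ERR=-251517/2048
(1,2): OLD=9888959/65536 → NEW=255, ERR=-6822721/65536
(1,3): OLD=209185129/1048576 → NEW=255, ERR=-58201751/1048576
(2,0): OLD=1574481/32768 → NEW=0, ERR=1574481/32768
(2,1): OLD=91790731/1048576 → NEW=0, ERR=91790731/1048576
(2,2): OLD=332779927/2097152 → NEW=255, ERR=-201993833/2097152
(2,3): OLD=5301891355/33554432 → NEW=255, ERR=-3254488805/33554432
(3,0): OLD=1466813249/16777216 → NEW=0, ERR=1466813249/16777216
(3,1): OLD=45244617311/268435456 → NEW=255, ERR=-23206423969/268435456
(3,2): OLD=388109082529/4294967296 → NEW=0, ERR=388109082529/4294967296
(3,3): OLD=16575442835687/68719476736 → NEW=255, ERR=-948023731993/68719476736
(4,0): OLD=296833891181/4294967296 → NEW=0, ERR=296833891181/4294967296
(4,1): OLD=4866307030727/34359738368 → NEW=255, ERR=-3895426253113/34359738368
(4,2): OLD=146948238654183/1099511627776 → NEW=255, ERR=-133427226428697/1099511627776
(4,3): OLD=2994988743427457/17592186044416 → NEW=255, ERR=-1491018697898623/17592186044416
(5,0): OLD=37020716418397/549755813888 → NEW=0, ERR=37020716418397/549755813888
(5,1): OLD=1435501346923819/17592186044416 → NEW=0, ERR=1435501346923819/17592186044416
(5,2): OLD=1282469937387607/8796093022208 → NEW=255, ERR=-960533783275433/8796093022208
(5,3): OLD=39450042751557303/281474976710656 → NEW=255, ERR=-32326076309659977/281474976710656
Row 0: .#.#
Row 1: .###
Row 2: ..##
Row 3: .#.#
Row 4: .###
Row 5: ..##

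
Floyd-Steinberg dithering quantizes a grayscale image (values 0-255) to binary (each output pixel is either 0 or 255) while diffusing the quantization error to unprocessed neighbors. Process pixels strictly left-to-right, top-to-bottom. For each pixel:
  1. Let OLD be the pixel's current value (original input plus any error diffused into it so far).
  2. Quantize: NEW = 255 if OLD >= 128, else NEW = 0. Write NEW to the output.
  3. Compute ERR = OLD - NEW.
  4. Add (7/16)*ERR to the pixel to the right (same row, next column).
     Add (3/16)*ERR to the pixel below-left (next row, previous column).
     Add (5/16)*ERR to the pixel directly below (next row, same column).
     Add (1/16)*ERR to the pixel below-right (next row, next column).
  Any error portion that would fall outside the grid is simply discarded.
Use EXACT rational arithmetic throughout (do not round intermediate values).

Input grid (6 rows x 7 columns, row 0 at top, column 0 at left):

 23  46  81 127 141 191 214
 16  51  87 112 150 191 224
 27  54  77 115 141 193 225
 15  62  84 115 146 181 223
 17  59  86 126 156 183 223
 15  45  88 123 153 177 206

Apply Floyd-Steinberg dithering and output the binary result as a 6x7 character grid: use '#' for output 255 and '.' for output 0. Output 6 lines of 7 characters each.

(0,0): OLD=23 → NEW=0, ERR=23
(0,1): OLD=897/16 → NEW=0, ERR=897/16
(0,2): OLD=27015/256 → NEW=0, ERR=27015/256
(0,3): OLD=709297/4096 → NEW=255, ERR=-335183/4096
(0,4): OLD=6894295/65536 → NEW=0, ERR=6894295/65536
(0,5): OLD=248538081/1048576 → NEW=255, ERR=-18848799/1048576
(0,6): OLD=3458382631/16777216 → NEW=255, ERR=-819807449/16777216
(1,0): OLD=8627/256 → NEW=0, ERR=8627/256
(1,1): OLD=213989/2048 → NEW=0, ERR=213989/2048
(1,2): OLD=10082761/65536 → NEW=255, ERR=-6628919/65536
(1,3): OLD=17955541/262144 → NEW=0, ERR=17955541/262144
(1,4): OLD=3428527903/16777216 → NEW=255, ERR=-849662177/16777216
(1,5): OLD=21560575055/134217728 → NEW=255, ERR=-12664945585/134217728
(1,6): OLD=357176773825/2147483648 → NEW=255, ERR=-190431556415/2147483648
(2,0): OLD=1871783/32768 → NEW=0, ERR=1871783/32768
(2,1): OLD=99388061/1048576 → NEW=0, ERR=99388061/1048576
(2,2): OLD=1782277399/16777216 → NEW=0, ERR=1782277399/16777216
(2,3): OLD=22422901279/134217728 → NEW=255, ERR=-11802619361/134217728
(2,4): OLD=78694385999/1073741824 → NEW=0, ERR=78694385999/1073741824
(2,5): OLD=6039903834309/34359738368 → NEW=255, ERR=-2721829449531/34359738368
(2,6): OLD=86165501395123/549755813888 → NEW=255, ERR=-54022231146317/549755813888
(3,0): OLD=849307703/16777216 → NEW=0, ERR=849307703/16777216
(3,1): OLD=18422191083/134217728 → NEW=255, ERR=-15803329557/134217728
(3,2): OLD=59185114609/1073741824 → NEW=0, ERR=59185114609/1073741824
(3,3): OLD=567006223879/4294967296 → NEW=255, ERR=-528210436601/4294967296
(3,4): OLD=52088707232823/549755813888 → NEW=0, ERR=52088707232823/549755813888
(3,5): OLD=808596131939733/4398046511104 → NEW=255, ERR=-312905728391787/4398046511104
(3,6): OLD=10992606437483915/70368744177664 → NEW=255, ERR=-6951423327820405/70368744177664
(4,0): OLD=23069541465/2147483648 → NEW=0, ERR=23069541465/2147483648
(4,1): OLD=1388267063045/34359738368 → NEW=0, ERR=1388267063045/34359738368
(4,2): OLD=49743784928107/549755813888 → NEW=0, ERR=49743784928107/549755813888
(4,3): OLD=652514218124297/4398046511104 → NEW=255, ERR=-468987642207223/4398046511104
(4,4): OLD=4149277106661579/35184372088832 → NEW=0, ERR=4149277106661579/35184372088832
(4,5): OLD=224910188716459467/1125899906842624 → NEW=255, ERR=-62194287528409653/1125899906842624
(4,6): OLD=2945633122221684989/18014398509481984 → NEW=255, ERR=-1648038497696220931/18014398509481984
(5,0): OLD=14256701714655/549755813888 → NEW=0, ERR=14256701714655/549755813888
(5,1): OLD=380909810222453/4398046511104 → NEW=0, ERR=380909810222453/4398046511104
(5,2): OLD=4809652406881987/35184372088832 → NEW=255, ERR=-4162362475770173/35184372088832
(5,3): OLD=18489117403762415/281474976710656 → NEW=0, ERR=18489117403762415/281474976710656
(5,4): OLD=3631138897331665765/18014398509481984 → NEW=255, ERR=-962532722586240155/18014398509481984
(5,5): OLD=18241909451999295509/144115188075855872 → NEW=0, ERR=18241909451999295509/144115188075855872
(5,6): OLD=528814617350530749851/2305843009213693952 → NEW=255, ERR=-59175349998961207909/2305843009213693952
Row 0: ...#.##
Row 1: ..#.###
Row 2: ...#.##
Row 3: .#.#.##
Row 4: ...#.##
Row 5: ..#.#.#

Answer: ...#.##
..#.###
...#.##
.#.#.##
...#.##
..#.#.#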